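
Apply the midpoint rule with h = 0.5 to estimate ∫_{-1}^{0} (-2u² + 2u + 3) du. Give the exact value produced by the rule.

h = (0 − (-1))/2 = 0.5.
Midpoints m₁,…,m₂ = -0.75, -0.25.
f(m₁)=0.375, f(m₂)=2.375.
h·[f(m₁) + f(m₂)] = 0.5·(2.75) = 1.375.

1.375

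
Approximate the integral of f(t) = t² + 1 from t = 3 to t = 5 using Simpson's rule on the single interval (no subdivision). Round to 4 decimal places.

34.6667

S = (b−a)/6 · [f(3) + 4f(4) + f(5)] = 0.333333·[10 + 4·17 + 26] = 34.6667.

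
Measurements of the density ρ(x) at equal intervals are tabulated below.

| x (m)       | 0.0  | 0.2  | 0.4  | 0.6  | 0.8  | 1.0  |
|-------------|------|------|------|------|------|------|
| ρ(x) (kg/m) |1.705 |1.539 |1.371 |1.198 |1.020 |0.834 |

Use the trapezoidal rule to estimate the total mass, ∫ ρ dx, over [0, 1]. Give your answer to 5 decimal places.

1.27950

h = 0.2, n = 5.
(h/2)·[y₀ + 2y₁ + 2y₂ + 2y₃ + 2y₄ + y₅] = 0.1·(12.795) = 1.27950.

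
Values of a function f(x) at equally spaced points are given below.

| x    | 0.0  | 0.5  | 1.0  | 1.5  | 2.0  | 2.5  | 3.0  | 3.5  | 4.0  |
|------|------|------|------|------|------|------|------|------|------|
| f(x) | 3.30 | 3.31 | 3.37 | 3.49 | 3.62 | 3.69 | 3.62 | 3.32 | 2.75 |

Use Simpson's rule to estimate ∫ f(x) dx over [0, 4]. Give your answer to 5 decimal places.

h = 0.5, n = 8.
(h/3)·[y₀ + 4y₁ + 2y₂ + 4y₃ + 2y₄ + 4y₅ + 2y₆ + 4y₇ + y₈] = 0.166667·(82.51) = 13.75167.

13.75167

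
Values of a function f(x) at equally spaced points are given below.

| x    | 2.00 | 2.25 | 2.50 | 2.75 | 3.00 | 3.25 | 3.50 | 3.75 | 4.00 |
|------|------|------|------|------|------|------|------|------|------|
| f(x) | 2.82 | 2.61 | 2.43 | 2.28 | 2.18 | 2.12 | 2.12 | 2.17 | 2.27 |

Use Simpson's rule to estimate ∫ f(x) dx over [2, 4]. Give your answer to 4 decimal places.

4.6058

h = 0.25, n = 8.
(h/3)·[y₀ + 4y₁ + 2y₂ + 4y₃ + 2y₄ + 4y₅ + 2y₆ + 4y₇ + y₈] = 0.083333·(55.27) = 4.6058.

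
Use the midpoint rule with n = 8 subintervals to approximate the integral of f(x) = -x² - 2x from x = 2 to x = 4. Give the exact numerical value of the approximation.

-30.65625

h = (4 − 2)/8 = 0.25.
Midpoints m₁,…,m₈ = 2.125, 2.375, 2.625, 2.875, 3.125, 3.375, 3.625, 3.875.
f(m₁)=-8.765625, f(m₂)=-10.390625, f(m₃)=-12.140625, f(m₄)=-14.015625, f(m₅)=-16.015625, f(m₆)=-18.140625, f(m₇)=-20.390625, f(m₈)=-22.765625.
h·[f(m₁) + f(m₂) + f(m₃) + f(m₄) + f(m₅) + f(m₆) + f(m₇) + f(m₈)] = 0.25·(-122.625) = -30.65625.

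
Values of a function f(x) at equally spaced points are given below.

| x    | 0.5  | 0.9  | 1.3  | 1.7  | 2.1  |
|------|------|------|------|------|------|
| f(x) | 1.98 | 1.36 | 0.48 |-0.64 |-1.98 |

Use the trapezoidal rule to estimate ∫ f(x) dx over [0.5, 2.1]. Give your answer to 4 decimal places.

0.4800

h = 0.4, n = 4.
(h/2)·[y₀ + 2y₁ + 2y₂ + 2y₃ + y₄] = 0.2·(2.40) = 0.4800.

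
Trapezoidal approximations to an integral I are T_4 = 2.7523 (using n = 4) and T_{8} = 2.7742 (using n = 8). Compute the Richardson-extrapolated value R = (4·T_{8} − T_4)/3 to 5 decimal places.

2.78150

R = (4·T_{8} − T_4) / 3 = (4·2.7742 − 2.7523)/3 = (8.3445)/3 = 2.78150.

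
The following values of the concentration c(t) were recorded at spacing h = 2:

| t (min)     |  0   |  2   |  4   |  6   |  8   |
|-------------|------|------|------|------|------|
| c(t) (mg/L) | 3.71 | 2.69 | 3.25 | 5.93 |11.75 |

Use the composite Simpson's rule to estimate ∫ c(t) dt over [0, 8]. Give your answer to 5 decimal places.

37.62667

h = 2, n = 4.
(h/3)·[y₀ + 4y₁ + 2y₂ + 4y₃ + y₄] = 0.666667·(56.44) = 37.62667.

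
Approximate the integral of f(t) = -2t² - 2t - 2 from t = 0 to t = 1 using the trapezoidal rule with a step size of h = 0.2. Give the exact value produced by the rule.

-3.68

h = (1 − 0)/5 = 0.2.
Nodes t₀,…,t₅ = 0, 0.2, 0.4, 0.6, 0.8, 1.
f(t) = -2t² - 2t - 2: f₀=-2, f₁=-2.48, f₂=-3.12, f₃=-3.92, f₄=-4.88, f₅=-6.
(h/2)·[f₀ + 2f₁ + 2f₂ + 2f₃ + 2f₄ + f₅] = 0.1·(-36.8) = -3.68.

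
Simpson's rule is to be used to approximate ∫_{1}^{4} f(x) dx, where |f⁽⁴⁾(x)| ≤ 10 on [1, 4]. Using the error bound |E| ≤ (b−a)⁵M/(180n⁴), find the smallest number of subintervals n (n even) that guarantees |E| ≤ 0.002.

Need 2430/(180n⁴) ≤ 0.002.
n⁴ ≥ 2430/(180·0.002) = 6750 ⇒ n ≥ 9.0641, so the smallest even n is 10. (n must be even for Simpson's rule.)

10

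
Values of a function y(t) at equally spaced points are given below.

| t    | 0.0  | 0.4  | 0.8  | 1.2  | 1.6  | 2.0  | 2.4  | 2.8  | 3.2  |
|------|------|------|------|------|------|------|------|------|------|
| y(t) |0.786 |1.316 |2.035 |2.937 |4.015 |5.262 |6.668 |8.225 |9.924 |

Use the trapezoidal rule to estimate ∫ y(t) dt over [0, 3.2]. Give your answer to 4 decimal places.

h = 0.4, n = 8.
(h/2)·[y₀ + 2y₁ + 2y₂ + 2y₃ + 2y₄ + 2y₅ + 2y₆ + 2y₇ + y₈] = 0.2·(71.626) = 14.3252.

14.3252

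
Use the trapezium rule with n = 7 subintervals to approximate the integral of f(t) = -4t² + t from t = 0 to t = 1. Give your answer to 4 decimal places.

-0.8469

h = (1 − 0)/7 = 0.142857.
Nodes t₀,…,t₇ = 0, 0.142857, 0.285714, 0.428571, 0.571429, 0.714286, 0.857143, 1.
f(t) = -4t² + t: f₀=0, f₁=0.061224, f₂=-0.040816, f₃=-0.306122, f₄=-0.734694, f₅=-1.326531, f₆=-2.081633, f₇=-3.
(h/2)·[f₀ + 2f₁ + 2f₂ + 2f₃ + 2f₄ + 2f₅ + 2f₆ + f₇] = 0.071429·(-11.857143) = -0.8469.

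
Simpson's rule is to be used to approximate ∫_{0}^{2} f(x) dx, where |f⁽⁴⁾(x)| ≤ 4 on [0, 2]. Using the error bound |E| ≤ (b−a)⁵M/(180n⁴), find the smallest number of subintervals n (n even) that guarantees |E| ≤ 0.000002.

26

Need 128/(180n⁴) ≤ 0.000002.
n⁴ ≥ 128/(180·0.000002) = 355556 ⇒ n ≥ 24.4189, so the smallest even n is 26. (n must be even for Simpson's rule.)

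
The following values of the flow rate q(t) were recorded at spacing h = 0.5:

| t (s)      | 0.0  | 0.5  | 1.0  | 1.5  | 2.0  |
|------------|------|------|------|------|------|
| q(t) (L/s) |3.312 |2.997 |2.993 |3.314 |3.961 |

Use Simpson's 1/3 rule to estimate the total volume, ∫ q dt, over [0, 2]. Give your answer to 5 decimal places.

6.41717

h = 0.5, n = 4.
(h/3)·[y₀ + 4y₁ + 2y₂ + 4y₃ + y₄] = 0.166667·(38.503) = 6.41717.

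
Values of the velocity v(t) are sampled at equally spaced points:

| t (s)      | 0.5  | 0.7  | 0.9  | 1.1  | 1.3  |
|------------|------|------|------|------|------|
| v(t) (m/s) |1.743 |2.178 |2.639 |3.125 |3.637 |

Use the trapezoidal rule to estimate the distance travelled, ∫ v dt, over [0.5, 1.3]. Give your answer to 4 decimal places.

2.1264

h = 0.2, n = 4.
(h/2)·[y₀ + 2y₁ + 2y₂ + 2y₃ + y₄] = 0.1·(21.264) = 2.1264.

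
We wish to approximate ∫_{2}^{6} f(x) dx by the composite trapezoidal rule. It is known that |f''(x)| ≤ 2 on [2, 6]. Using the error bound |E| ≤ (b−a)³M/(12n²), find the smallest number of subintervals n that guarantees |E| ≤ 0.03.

19

Need 128/(12n²) ≤ 0.03.
n² ≥ 128/(12·0.03) = 355.556 ⇒ n ≥ 18.8562, so the smallest n is 19.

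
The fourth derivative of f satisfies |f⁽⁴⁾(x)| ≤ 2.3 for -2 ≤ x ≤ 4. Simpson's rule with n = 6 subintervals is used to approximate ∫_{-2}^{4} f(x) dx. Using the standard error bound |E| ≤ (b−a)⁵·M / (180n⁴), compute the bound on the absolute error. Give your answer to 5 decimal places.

|E| ≤ (6)⁵·2.3 / (180·6⁴) = 17884.8/233280 = 0.07667.

0.07667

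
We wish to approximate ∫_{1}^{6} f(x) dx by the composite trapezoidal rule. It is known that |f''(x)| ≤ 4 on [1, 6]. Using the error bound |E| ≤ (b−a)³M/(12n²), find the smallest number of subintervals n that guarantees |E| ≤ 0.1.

Need 500/(12n²) ≤ 0.1.
n² ≥ 500/(12·0.1) = 416.667 ⇒ n ≥ 20.4124, so the smallest n is 21.

21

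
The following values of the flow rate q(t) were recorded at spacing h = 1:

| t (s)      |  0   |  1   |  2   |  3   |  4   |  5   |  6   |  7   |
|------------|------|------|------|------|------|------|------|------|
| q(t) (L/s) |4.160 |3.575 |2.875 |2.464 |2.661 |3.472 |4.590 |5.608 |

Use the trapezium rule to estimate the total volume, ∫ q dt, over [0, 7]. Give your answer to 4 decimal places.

24.5210

h = 1, n = 7.
(h/2)·[y₀ + 2y₁ + 2y₂ + 2y₃ + 2y₄ + 2y₅ + 2y₆ + y₇] = 0.5·(49.042) = 24.5210.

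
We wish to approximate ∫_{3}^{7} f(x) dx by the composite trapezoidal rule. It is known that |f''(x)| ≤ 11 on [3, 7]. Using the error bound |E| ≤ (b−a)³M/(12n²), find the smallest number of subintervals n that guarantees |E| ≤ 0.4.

Need 704/(12n²) ≤ 0.4.
n² ≥ 704/(12·0.4) = 146.667 ⇒ n ≥ 12.1106, so the smallest n is 13.

13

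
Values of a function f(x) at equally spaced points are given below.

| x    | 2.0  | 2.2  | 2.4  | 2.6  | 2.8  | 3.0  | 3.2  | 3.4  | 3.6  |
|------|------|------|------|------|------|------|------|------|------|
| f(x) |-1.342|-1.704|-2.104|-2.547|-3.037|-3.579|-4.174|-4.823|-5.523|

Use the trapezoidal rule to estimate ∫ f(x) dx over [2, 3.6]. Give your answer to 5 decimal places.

-5.08010

h = 0.2, n = 8.
(h/2)·[y₀ + 2y₁ + 2y₂ + 2y₃ + 2y₄ + 2y₅ + 2y₆ + 2y₇ + y₈] = 0.1·(-50.801) = -5.08010.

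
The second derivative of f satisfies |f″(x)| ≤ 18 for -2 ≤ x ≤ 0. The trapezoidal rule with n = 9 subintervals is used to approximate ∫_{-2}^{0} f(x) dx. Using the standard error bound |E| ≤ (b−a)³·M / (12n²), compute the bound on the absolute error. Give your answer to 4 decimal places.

0.1481

|E| ≤ (2)³·18 / (12·9²) = 144/972 = 0.1481.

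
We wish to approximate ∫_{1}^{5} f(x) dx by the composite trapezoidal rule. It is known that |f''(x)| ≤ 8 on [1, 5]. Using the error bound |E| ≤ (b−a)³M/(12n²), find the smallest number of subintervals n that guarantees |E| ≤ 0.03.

38

Need 512/(12n²) ≤ 0.03.
n² ≥ 512/(12·0.03) = 1422.22 ⇒ n ≥ 37.7124, so the smallest n is 38.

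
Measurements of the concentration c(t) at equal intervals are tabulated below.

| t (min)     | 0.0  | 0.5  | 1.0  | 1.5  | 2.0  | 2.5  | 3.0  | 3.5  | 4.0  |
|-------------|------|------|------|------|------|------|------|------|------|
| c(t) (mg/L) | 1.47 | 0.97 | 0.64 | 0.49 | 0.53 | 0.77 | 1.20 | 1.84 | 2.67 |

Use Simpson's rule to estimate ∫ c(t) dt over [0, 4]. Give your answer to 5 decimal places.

h = 0.5, n = 8.
(h/3)·[y₀ + 4y₁ + 2y₂ + 4y₃ + 2y₄ + 4y₅ + 2y₆ + 4y₇ + y₈] = 0.166667·(25.16) = 4.19333.

4.19333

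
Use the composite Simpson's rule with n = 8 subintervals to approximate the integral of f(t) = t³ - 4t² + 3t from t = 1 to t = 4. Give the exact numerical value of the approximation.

2.25

h = (4 − 1)/8 = 0.375.
Nodes t₀,…,t₈ = 1, 1.375, 1.75, 2.125, 2.5, 2.875, 3.25, 3.625, 4.
f(t) = t³ - 4t² + 3t: f₀=0, f₁=-0.837890625, f₂=-1.640625, f₃=-2.091796875, f₄=-1.875, f₅=-0.673828125, f₆=1.828125, f₇=5.947265625, f₈=12.
(h/3)·[f₀ + 4f₁ + 2f₂ + 4f₃ + 2f₄ + 4f₅ + 2f₆ + 4f₇ + f₈] = 0.125·(18) = 2.25.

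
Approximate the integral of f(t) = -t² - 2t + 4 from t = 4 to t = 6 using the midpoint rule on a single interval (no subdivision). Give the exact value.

M = (b−a)·f(5) = 2·(-31) = -62.

-62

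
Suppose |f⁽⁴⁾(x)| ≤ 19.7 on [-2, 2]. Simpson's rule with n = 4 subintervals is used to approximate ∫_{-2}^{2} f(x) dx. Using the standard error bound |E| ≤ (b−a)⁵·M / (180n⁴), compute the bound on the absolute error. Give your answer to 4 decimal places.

0.4378

|E| ≤ (4)⁵·19.7 / (180·4⁴) = 20172.8/46080 = 0.4378.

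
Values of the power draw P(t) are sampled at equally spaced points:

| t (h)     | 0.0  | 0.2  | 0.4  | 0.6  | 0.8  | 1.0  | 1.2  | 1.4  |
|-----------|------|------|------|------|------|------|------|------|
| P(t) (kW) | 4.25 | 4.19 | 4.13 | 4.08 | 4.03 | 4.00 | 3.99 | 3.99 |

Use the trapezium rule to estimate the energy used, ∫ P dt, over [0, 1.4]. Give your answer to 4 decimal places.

h = 0.2, n = 7.
(h/2)·[y₀ + 2y₁ + 2y₂ + 2y₃ + 2y₄ + 2y₅ + 2y₆ + y₇] = 0.1·(57.08) = 5.7080.

5.7080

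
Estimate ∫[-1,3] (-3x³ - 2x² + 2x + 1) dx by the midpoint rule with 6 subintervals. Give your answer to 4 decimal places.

-65.0370

h = (3 − (-1))/6 = 0.666667.
Midpoints m₁,…,m₆ = -0.666667, 0, 0.666667, 1.333333, 2, 2.666667.
f(m₁)=-0.333333, f(m₂)=1, f(m₃)=0.555556, f(m₄)=-7, f(m₅)=-27, f(m₆)=-64.777778.
h·[f(m₁) + f(m₂) + f(m₃) + f(m₄) + f(m₅) + f(m₆)] = 0.666667·(-97.555556) = -65.0370.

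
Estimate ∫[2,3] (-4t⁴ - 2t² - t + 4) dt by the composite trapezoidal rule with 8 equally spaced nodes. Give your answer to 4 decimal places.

h = (3 − 2)/7 = 0.142857.
Nodes t₀,…,t₇ = 2, 2.142857, 2.285714, 2.428571, 2.571429, 2.714286, 2.857143, 3.
f(t) = -4t⁴ - 2t² - t + 4: f₀=-70, f₁=-91.666389, f₂=-117.915868, f₃=-149.368180, f₄=-186.683049, f₅=-230.560183, f₆=-281.739275, f₇=-341.
(h/2)·[f₀ + 2f₁ + 2f₂ + 2f₃ + 2f₄ + 2f₅ + 2f₆ + f₇] = 0.071429·(-2526.865889) = -180.4904.

-180.4904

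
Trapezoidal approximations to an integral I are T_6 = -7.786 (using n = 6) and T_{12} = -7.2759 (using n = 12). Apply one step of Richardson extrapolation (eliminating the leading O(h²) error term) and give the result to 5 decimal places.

R = (4·T_{12} − T_6) / 3 = (4·(-7.2759) − (-7.786))/3 = (-21.3176)/3 = -7.10587.

-7.10587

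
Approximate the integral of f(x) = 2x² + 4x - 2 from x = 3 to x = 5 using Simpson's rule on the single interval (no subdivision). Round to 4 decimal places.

S = (b−a)/6 · [f(3) + 4f(4) + f(5)] = 0.333333·[28 + 4·46 + 68] = 93.3333.

93.3333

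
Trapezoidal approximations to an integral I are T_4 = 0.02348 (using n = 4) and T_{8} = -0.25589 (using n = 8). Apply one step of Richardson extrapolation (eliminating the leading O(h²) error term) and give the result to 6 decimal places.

-0.349013

R = (4·T_{8} − T_4) / 3 = (4·(-0.25589) − 0.02348)/3 = (-1.04704)/3 = -0.349013.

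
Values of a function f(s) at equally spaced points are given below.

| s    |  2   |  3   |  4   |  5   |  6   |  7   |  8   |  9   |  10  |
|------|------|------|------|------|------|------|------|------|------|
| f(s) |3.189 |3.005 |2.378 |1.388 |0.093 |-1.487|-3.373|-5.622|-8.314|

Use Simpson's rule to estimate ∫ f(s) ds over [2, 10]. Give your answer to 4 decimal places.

h = 1, n = 8.
(h/3)·[y₀ + 4y₁ + 2y₂ + 4y₃ + 2y₄ + 4y₅ + 2y₆ + 4y₇ + y₈] = 0.333333·(-17.793) = -5.9310.

-5.9310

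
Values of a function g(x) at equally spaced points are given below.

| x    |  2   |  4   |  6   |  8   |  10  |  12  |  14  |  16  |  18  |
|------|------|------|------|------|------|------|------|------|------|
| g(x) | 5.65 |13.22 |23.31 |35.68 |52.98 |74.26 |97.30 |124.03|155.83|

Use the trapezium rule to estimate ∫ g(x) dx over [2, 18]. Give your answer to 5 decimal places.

h = 2, n = 8.
(h/2)·[y₀ + 2y₁ + 2y₂ + 2y₃ + 2y₄ + 2y₅ + 2y₆ + 2y₇ + y₈] = 1·(1003.04) = 1003.04000.

1003.04000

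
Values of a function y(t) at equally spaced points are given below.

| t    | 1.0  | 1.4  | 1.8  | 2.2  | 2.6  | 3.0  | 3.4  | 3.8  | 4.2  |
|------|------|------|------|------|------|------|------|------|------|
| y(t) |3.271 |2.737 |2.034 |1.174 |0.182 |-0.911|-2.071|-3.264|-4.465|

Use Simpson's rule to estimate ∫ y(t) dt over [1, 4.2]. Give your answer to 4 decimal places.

h = 0.4, n = 8.
(h/3)·[y₀ + 4y₁ + 2y₂ + 4y₃ + 2y₄ + 4y₅ + 2y₆ + 4y₇ + y₈] = 0.133333·(-1.960) = -0.2613.

-0.2613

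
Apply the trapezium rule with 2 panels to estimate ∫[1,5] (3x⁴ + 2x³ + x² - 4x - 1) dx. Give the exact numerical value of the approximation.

2716

h = (5 − 1)/2 = 2.
Nodes x₀,…,x₂ = 1, 3, 5.
f(x) = 3x⁴ + 2x³ + x² - 4x - 1: f₀=1, f₁=293, f₂=2129.
(h/2)·[f₀ + 2f₁ + f₂] = 1·(2716) = 2716.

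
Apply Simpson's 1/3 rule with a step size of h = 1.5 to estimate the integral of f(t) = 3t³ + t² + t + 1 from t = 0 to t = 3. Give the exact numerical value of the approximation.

77.25

h = (3 − 0)/2 = 1.5.
Nodes t₀,…,t₂ = 0, 1.5, 3.
f(t) = 3t³ + t² + t + 1: f₀=1, f₁=14.875, f₂=94.
(h/3)·[f₀ + 4f₁ + f₂] = 0.5·(154.5) = 77.25.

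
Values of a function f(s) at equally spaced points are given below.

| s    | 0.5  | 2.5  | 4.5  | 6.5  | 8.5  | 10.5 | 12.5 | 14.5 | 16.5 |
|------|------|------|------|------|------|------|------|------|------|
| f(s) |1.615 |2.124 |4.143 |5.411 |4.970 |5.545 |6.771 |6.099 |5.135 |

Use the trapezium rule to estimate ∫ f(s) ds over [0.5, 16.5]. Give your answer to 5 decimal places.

h = 2, n = 8.
(h/2)·[y₀ + 2y₁ + 2y₂ + 2y₃ + 2y₄ + 2y₅ + 2y₆ + 2y₇ + y₈] = 1·(76.876) = 76.87600.

76.87600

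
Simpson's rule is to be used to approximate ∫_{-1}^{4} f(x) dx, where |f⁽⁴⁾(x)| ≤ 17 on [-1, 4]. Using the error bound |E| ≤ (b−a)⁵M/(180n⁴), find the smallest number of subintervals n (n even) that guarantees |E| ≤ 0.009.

Need 53125/(180n⁴) ≤ 0.009.
n⁴ ≥ 53125/(180·0.009) = 32793.2 ⇒ n ≥ 13.4569, so the smallest even n is 14. (n must be even for Simpson's rule.)

14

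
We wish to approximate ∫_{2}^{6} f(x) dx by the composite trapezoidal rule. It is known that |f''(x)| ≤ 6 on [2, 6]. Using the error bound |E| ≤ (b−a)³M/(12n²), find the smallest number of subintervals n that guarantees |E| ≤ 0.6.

8

Need 384/(12n²) ≤ 0.6.
n² ≥ 384/(12·0.6) = 53.3333 ⇒ n ≥ 7.3030, so the smallest n is 8.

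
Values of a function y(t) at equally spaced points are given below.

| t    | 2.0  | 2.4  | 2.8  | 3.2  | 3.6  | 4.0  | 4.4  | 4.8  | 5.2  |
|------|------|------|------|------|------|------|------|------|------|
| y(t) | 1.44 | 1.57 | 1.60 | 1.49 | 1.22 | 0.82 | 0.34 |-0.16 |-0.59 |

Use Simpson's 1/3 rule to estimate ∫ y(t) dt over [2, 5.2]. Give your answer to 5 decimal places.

2.94000

h = 0.4, n = 8.
(h/3)·[y₀ + 4y₁ + 2y₂ + 4y₃ + 2y₄ + 4y₅ + 2y₆ + 4y₇ + y₈] = 0.133333·(22.05) = 2.94000.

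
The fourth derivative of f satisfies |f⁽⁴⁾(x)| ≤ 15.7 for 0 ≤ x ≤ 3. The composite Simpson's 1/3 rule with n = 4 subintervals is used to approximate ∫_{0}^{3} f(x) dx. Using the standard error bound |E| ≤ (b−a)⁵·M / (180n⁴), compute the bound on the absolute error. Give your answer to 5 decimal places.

|E| ≤ (3)⁵·15.7 / (180·4⁴) = 3815.1/46080 = 0.08279.

0.08279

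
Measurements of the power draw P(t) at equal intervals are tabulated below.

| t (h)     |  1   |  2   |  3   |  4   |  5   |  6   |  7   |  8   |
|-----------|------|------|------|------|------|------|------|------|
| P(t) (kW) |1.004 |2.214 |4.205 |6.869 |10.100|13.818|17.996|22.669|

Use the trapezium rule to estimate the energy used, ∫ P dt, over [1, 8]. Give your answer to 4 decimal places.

67.0385

h = 1, n = 7.
(h/2)·[y₀ + 2y₁ + 2y₂ + 2y₃ + 2y₄ + 2y₅ + 2y₆ + y₇] = 0.5·(134.077) = 67.0385.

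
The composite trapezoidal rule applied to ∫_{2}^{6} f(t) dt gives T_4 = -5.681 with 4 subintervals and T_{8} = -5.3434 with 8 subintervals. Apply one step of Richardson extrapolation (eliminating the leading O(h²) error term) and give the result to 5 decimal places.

R = (4·T_{8} − T_4) / 3 = (4·(-5.3434) − (-5.681))/3 = (-15.6926)/3 = -5.23087.

-5.23087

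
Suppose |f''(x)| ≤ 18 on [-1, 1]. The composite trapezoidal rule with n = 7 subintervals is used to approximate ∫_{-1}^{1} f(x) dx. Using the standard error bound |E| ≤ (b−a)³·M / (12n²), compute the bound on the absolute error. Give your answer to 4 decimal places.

0.2449

|E| ≤ (2)³·18 / (12·7²) = 144/588 = 0.2449.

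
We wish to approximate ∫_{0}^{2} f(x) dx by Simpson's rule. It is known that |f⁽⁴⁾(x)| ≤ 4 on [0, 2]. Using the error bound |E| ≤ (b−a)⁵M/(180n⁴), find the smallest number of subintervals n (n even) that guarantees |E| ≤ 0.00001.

Need 128/(180n⁴) ≤ 0.00001.
n⁴ ≥ 128/(180·0.00001) = 71111.1 ⇒ n ≥ 16.3299, so the smallest even n is 18. (n must be even for Simpson's rule.)

18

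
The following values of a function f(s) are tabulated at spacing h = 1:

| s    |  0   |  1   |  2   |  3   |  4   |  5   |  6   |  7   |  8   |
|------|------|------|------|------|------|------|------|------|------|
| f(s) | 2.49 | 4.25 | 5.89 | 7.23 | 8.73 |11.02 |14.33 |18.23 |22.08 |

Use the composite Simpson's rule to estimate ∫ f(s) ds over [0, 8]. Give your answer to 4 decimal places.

h = 1, n = 8.
(h/3)·[y₀ + 4y₁ + 2y₂ + 4y₃ + 2y₄ + 4y₅ + 2y₆ + 4y₇ + y₈] = 0.333333·(245.39) = 81.7967.

81.7967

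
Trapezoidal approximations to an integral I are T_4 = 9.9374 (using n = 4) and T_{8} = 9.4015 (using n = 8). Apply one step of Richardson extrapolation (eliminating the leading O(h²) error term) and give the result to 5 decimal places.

9.22287

R = (4·T_{8} − T_4) / 3 = (4·9.4015 − 9.9374)/3 = (27.6686)/3 = 9.22287.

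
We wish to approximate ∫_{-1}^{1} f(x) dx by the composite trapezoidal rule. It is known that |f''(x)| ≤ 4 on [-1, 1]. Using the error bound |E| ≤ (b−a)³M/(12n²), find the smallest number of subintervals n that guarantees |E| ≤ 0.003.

30

Need 32/(12n²) ≤ 0.003.
n² ≥ 32/(12·0.003) = 888.889 ⇒ n ≥ 29.8142, so the smallest n is 30.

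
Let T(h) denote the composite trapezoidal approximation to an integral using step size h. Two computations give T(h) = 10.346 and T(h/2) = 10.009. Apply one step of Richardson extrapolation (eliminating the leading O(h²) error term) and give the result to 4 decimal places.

9.8967

R = (4·T(h/2) − T(h)) / 3 = (4·10.009 − 10.346)/3 = (29.690)/3 = 9.8967.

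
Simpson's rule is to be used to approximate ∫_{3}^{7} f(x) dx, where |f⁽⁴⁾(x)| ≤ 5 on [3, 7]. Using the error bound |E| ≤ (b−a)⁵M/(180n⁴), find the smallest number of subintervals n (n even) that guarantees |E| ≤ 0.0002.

20

Need 5120/(180n⁴) ≤ 0.0002.
n⁴ ≥ 5120/(180·0.0002) = 142222 ⇒ n ≥ 19.4197, so the smallest even n is 20. (n must be even for Simpson's rule.)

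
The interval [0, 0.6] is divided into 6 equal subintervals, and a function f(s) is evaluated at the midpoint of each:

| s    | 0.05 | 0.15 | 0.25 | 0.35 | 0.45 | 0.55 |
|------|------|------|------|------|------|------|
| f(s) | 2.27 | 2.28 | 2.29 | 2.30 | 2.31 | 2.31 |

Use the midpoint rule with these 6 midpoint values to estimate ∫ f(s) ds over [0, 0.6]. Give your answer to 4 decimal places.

1.3760

h = 0.1, n = 6.
h·[y(m₁) + y(m₂) + y(m₃) + y(m₄) + y(m₅) + y(m₆)] = 0.1·(13.76) = 1.3760.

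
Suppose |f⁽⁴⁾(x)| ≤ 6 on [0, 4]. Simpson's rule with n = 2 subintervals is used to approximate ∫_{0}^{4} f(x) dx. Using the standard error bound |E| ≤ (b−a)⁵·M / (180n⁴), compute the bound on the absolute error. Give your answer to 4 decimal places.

|E| ≤ (4)⁵·6 / (180·2⁴) = 6144/2880 = 2.1333.

2.1333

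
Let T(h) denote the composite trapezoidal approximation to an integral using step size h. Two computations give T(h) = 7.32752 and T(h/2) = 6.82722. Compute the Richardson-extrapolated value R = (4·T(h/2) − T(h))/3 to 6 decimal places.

R = (4·T(h/2) − T(h)) / 3 = (4·6.82722 − 7.32752)/3 = (19.98136)/3 = 6.660453.

6.660453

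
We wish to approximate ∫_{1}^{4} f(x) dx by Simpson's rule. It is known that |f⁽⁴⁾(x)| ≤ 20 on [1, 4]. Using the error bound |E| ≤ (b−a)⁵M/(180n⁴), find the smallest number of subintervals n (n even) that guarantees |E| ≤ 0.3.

Need 4860/(180n⁴) ≤ 0.3.
n⁴ ≥ 4860/(180·0.3) = 90 ⇒ n ≥ 3.0801, so the smallest even n is 4. (n must be even for Simpson's rule.)

4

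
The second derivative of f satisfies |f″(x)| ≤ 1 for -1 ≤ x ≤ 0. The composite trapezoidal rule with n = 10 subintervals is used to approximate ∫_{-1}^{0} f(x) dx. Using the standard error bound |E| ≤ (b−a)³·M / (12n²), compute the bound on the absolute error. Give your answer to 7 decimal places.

|E| ≤ (1)³·1 / (12·10²) = 1/1200 = 0.0008333.

0.0008333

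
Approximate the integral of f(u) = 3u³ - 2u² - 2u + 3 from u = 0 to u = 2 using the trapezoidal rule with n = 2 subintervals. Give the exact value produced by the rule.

11

h = (2 − 0)/2 = 1.
Nodes u₀,…,u₂ = 0, 1, 2.
f(u) = 3u³ - 2u² - 2u + 3: f₀=3, f₁=2, f₂=15.
(h/2)·[f₀ + 2f₁ + f₂] = 0.5·(22) = 11.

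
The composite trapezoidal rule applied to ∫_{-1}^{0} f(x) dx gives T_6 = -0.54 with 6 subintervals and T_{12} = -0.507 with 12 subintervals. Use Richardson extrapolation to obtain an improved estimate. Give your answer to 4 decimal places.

R = (4·T_{12} − T_6) / 3 = (4·(-0.507) − (-0.54))/3 = (-1.488)/3 = -0.4960.

-0.4960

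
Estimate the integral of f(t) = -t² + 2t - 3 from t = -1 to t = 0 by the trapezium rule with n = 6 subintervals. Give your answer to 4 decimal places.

-4.3380

h = (0 − (-1))/6 = 0.166667.
Nodes t₀,…,t₆ = -1, -0.833333, -0.666667, -0.5, -0.333333, -0.166667, 0.
f(t) = -t² + 2t - 3: f₀=-6, f₁=-5.361111, f₂=-4.777778, f₃=-4.25, f₄=-3.777778, f₅=-3.361111, f₆=-3.
(h/2)·[f₀ + 2f₁ + 2f₂ + 2f₃ + 2f₄ + 2f₅ + f₆] = 0.083333·(-52.055556) = -4.3380.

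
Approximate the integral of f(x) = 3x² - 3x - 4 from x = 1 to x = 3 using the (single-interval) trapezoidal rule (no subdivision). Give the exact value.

T = (b−a)/2 · [f(1) + f(3)] = 1·[(-4) + 14] = 10.

10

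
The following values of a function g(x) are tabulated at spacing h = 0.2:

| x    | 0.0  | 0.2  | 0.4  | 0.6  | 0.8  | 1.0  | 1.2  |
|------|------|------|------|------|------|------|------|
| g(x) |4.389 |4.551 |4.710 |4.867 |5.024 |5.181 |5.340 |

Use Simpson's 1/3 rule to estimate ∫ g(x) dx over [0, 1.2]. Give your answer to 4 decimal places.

h = 0.2, n = 6.
(h/3)·[y₀ + 4y₁ + 2y₂ + 4y₃ + 2y₄ + 4y₅ + y₆] = 0.066667·(87.593) = 5.8395.

5.8395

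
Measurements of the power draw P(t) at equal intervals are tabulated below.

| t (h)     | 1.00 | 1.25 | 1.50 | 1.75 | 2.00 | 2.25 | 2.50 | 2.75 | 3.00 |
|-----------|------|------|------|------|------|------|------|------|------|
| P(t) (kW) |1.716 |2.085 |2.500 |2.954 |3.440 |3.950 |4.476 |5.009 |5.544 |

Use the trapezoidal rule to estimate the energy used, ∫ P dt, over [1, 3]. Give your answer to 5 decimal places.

h = 0.25, n = 8.
(h/2)·[y₀ + 2y₁ + 2y₂ + 2y₃ + 2y₄ + 2y₅ + 2y₆ + 2y₇ + y₈] = 0.125·(56.088) = 7.01100.

7.01100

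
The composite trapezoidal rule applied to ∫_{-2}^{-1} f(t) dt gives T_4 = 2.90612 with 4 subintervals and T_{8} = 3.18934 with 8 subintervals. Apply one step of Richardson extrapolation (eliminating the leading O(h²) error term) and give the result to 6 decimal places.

3.283747

R = (4·T_{8} − T_4) / 3 = (4·3.18934 − 2.90612)/3 = (9.85124)/3 = 3.283747.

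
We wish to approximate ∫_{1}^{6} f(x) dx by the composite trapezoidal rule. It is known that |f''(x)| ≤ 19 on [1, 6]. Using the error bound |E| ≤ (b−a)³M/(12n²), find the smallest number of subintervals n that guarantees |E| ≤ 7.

6

Need 2375/(12n²) ≤ 7.
n² ≥ 2375/(12·7) = 28.2738 ⇒ n ≥ 5.3173, so the smallest n is 6.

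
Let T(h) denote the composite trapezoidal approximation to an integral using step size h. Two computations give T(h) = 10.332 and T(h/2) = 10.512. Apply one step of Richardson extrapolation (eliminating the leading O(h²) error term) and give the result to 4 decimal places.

10.5720

R = (4·T(h/2) − T(h)) / 3 = (4·10.512 − 10.332)/3 = (31.716)/3 = 10.5720.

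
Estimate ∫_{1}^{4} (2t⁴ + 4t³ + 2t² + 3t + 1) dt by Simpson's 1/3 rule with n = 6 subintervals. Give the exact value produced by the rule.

h = (4 − 1)/6 = 0.5.
Nodes t₀,…,t₆ = 1, 1.5, 2, 2.5, 3, 3.5, 4.
f(t) = 2t⁴ + 4t³ + 2t² + 3t + 1: f₀=12, f₁=33.625, f₂=79, f₃=161.625, f₄=298, f₅=507.625, f₆=813.
(h/3)·[f₀ + 4f₁ + 2f₂ + 4f₃ + 2f₄ + 4f₅ + f₆] = 0.166667·(4390.5) = 731.75.

731.75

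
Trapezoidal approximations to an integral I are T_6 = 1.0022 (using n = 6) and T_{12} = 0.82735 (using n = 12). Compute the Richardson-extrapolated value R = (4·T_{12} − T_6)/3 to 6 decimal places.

0.769067

R = (4·T_{12} − T_6) / 3 = (4·0.82735 − 1.0022)/3 = (2.30720)/3 = 0.769067.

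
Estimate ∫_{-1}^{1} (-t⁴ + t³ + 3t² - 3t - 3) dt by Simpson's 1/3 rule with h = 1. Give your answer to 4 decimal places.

h = (1 − (-1))/2 = 1.
Nodes t₀,…,t₂ = -1, 0, 1.
f(t) = -t⁴ + t³ + 3t² - 3t - 3: f₀=1, f₁=-3, f₂=-3.
(h/3)·[f₀ + 4f₁ + f₂] = 0.333333·(-14) = -4.6667.

-4.6667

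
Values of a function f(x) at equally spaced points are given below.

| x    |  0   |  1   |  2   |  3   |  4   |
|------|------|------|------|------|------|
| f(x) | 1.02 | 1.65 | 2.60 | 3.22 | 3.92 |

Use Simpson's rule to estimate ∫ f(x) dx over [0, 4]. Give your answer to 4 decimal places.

h = 1, n = 4.
(h/3)·[y₀ + 4y₁ + 2y₂ + 4y₃ + y₄] = 0.333333·(29.62) = 9.8733.

9.8733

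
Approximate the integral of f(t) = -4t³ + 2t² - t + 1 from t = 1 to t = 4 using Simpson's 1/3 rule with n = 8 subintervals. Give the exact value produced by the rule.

h = (4 − 1)/8 = 0.375.
Nodes t₀,…,t₈ = 1, 1.375, 1.75, 2.125, 2.5, 2.875, 3.25, 3.625, 4.
f(t) = -4t³ + 2t² - t + 1: f₀=-2, f₁=-6.9921875, f₂=-16.0625, f₃=-30.4765625, f₄=-51.5, f₅=-80.3984375, f₆=-118.4375, f₇=-166.8828125, f₈=-227.
(h/3)·[f₀ + 4f₁ + 2f₂ + 4f₃ + 2f₄ + 4f₅ + 2f₆ + 4f₇ + f₈] = 0.125·(-1740) = -217.5.

-217.5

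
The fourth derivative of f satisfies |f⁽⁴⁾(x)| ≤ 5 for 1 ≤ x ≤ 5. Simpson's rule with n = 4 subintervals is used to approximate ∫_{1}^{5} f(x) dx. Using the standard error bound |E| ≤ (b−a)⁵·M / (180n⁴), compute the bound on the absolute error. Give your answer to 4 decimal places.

0.1111

|E| ≤ (4)⁵·5 / (180·4⁴) = 5120/46080 = 0.1111.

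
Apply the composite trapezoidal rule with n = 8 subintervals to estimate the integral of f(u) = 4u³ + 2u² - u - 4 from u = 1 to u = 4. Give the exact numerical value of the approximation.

h = (4 − 1)/8 = 0.375.
Nodes u₀,…,u₈ = 1, 1.375, 1.75, 2.125, 2.5, 2.875, 3.25, 3.625, 4.
f(u) = 4u³ + 2u² - u - 4: f₀=1, f₁=8.8046875, f₂=21.8125, f₃=41.2890625, f₄=68.5, f₅=104.7109375, f₆=151.1875, f₇=209.1953125, f₈=280.
(h/2)·[f₀ + 2f₁ + 2f₂ + 2f₃ + 2f₄ + 2f₅ + 2f₆ + 2f₇ + f₈] = 0.1875·(1492) = 279.75.

279.75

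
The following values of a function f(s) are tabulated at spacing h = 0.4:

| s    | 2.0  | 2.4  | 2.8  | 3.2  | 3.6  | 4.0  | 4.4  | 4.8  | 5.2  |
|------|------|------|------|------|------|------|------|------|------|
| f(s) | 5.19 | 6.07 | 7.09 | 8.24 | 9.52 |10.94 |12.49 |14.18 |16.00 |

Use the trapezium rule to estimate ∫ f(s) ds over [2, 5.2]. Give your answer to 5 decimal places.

h = 0.4, n = 8.
(h/2)·[y₀ + 2y₁ + 2y₂ + 2y₃ + 2y₄ + 2y₅ + 2y₆ + 2y₇ + y₈] = 0.2·(158.25) = 31.65000.

31.65000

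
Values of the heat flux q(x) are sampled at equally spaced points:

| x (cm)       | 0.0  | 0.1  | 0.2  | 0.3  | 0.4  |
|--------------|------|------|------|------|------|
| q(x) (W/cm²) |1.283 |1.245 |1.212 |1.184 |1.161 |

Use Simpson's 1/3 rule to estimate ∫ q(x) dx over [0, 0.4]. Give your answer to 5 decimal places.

h = 0.1, n = 4.
(h/3)·[y₀ + 4y₁ + 2y₂ + 4y₃ + y₄] = 0.033333·(14.584) = 0.48613.

0.48613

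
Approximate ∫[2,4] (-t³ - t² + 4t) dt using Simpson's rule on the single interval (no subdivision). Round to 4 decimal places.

S = (b−a)/6 · [f(2) + 4f(3) + f(4)] = 0.333333·[(-4) + 4·(-24) + (-64)] = -54.6667.

-54.6667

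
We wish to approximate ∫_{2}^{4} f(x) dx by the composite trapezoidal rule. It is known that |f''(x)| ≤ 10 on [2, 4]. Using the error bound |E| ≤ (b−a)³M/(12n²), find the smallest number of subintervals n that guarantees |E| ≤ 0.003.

Need 80/(12n²) ≤ 0.003.
n² ≥ 80/(12·0.003) = 2222.22 ⇒ n ≥ 47.1405, so the smallest n is 48.

48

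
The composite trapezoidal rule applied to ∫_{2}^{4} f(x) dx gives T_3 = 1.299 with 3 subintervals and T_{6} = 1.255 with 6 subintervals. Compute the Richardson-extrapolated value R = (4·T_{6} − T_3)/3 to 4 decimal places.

R = (4·T_{6} − T_3) / 3 = (4·1.255 − 1.299)/3 = (3.721)/3 = 1.2403.

1.2403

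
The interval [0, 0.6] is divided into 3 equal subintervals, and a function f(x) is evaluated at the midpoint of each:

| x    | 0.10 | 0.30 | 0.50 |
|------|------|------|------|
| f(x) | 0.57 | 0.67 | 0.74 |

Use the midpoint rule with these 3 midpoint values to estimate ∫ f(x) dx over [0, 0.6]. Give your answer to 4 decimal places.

h = 0.2, n = 3.
h·[y(m₁) + y(m₂) + y(m₃)] = 0.2·(1.98) = 0.3960.

0.3960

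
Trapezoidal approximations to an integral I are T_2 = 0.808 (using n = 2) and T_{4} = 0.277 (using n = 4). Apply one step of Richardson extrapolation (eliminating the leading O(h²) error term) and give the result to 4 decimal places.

R = (4·T_{4} − T_2) / 3 = (4·0.277 − 0.808)/3 = (0.300)/3 = 0.1000.

0.1000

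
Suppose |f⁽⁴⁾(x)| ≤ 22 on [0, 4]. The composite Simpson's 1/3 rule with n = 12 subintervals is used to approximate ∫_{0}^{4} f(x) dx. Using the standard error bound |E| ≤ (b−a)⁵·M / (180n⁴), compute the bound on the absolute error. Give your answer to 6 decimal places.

|E| ≤ (4)⁵·22 / (180·12⁴) = 22528/3732480 = 0.006036.

0.006036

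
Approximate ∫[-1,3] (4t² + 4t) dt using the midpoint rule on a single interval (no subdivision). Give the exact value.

32

M = (b−a)·f(1) = 4·(8) = 32.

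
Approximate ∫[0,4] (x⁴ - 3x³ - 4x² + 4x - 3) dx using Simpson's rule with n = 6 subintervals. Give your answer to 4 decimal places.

-52.4280

h = (4 − 0)/6 = 0.666667.
Nodes x₀,…,x₆ = 0, 0.666667, 1.333333, 2, 2.666667, 3.333333, 4.
f(x) = x⁴ - 3x³ - 4x² + 4x - 3: f₀=-3, f₁=-2.802469, f₂=-8.728395, f₃=-19, f₄=-27.098765, f₅=-21.765432, f₆=13.
(h/3)·[f₀ + 4f₁ + 2f₂ + 4f₃ + 2f₄ + 4f₅ + f₆] = 0.222222·(-235.925926) = -52.4280.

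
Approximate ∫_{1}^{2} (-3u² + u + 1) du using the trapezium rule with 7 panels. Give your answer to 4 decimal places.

-4.5102

h = (2 − 1)/7 = 0.142857.
Nodes u₀,…,u₇ = 1, 1.142857, 1.285714, 1.428571, 1.571429, 1.714286, 1.857143, 2.
f(u) = -3u² + u + 1: f₀=-1, f₁=-1.775510, f₂=-2.673469, f₃=-3.693878, f₄=-4.836735, f₅=-6.102041, f₆=-7.489796, f₇=-9.
(h/2)·[f₀ + 2f₁ + 2f₂ + 2f₃ + 2f₄ + 2f₅ + 2f₆ + f₇] = 0.071429·(-63.142857) = -4.5102.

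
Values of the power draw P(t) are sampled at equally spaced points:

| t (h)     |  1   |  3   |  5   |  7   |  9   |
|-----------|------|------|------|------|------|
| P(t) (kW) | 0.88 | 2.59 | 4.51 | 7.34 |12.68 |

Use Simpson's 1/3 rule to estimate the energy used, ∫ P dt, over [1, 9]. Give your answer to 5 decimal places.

h = 2, n = 4.
(h/3)·[y₀ + 4y₁ + 2y₂ + 4y₃ + y₄] = 0.666667·(62.30) = 41.53333.

41.53333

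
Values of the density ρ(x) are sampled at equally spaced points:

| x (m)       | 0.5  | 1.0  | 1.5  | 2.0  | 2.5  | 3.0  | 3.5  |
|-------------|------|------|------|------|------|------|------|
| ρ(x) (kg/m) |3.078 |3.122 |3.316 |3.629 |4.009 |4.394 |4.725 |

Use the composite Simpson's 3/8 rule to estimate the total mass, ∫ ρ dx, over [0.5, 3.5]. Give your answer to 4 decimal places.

11.1720

h = 0.5, n = 6.
(3h/8)·[y₀ + 3y₁ + 3y₂ + 2y₃ + 3y₄ + 3y₅ + y₆] = 0.1875·(59.584) = 11.1720.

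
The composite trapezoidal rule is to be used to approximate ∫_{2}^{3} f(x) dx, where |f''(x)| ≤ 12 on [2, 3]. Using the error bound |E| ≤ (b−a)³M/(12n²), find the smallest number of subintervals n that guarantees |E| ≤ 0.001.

Need 12/(12n²) ≤ 0.001.
n² ≥ 12/(12·0.001) = 1000 ⇒ n ≥ 31.6228, so the smallest n is 32.

32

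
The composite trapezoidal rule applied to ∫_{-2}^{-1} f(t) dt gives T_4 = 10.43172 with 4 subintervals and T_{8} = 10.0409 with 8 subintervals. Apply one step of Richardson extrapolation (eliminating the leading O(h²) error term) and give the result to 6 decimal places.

9.910627

R = (4·T_{8} − T_4) / 3 = (4·10.0409 − 10.43172)/3 = (29.73188)/3 = 9.910627.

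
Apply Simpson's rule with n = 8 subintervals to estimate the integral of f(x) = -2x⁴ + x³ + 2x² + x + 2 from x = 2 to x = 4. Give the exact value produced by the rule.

-289.46875

h = (4 − 2)/8 = 0.25.
Nodes x₀,…,x₈ = 2, 2.25, 2.5, 2.75, 3, 3.25, 3.5, 3.75, 4.
f(x) = -2x⁴ + x³ + 2x² + x + 2: f₀=-12, f₁=-25.4921875, f₂=-45.5, f₃=-73.7109375, f₄=-112, f₅=-162.4296875, f₆=-227.25, f₇=-308.8984375, f₈=-410.
(h/3)·[f₀ + 4f₁ + 2f₂ + 4f₃ + 2f₄ + 4f₅ + 2f₆ + 4f₇ + f₈] = 0.083333·(-3473.625) = -289.46875.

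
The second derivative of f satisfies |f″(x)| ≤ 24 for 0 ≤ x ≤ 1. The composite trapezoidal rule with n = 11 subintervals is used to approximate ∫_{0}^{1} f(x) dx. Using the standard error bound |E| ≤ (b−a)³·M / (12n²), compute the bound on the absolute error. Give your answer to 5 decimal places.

0.01653

|E| ≤ (1)³·24 / (12·11²) = 24/1452 = 0.01653.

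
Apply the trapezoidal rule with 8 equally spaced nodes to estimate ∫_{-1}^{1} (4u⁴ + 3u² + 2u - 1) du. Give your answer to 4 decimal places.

1.8975

h = (1 − (-1))/7 = 0.285714.
Nodes u₀,…,u₇ = -1, -0.714286, -0.428571, -0.142857, 0.142857, 0.428571, 0.714286, 1.
f(u) = 4u⁴ + 3u² + 2u - 1: f₀=4, f₁=0.143274, f₂=-1.171179, f₃=-1.222824, f₄=-0.651395, f₅=0.543107, f₆=3.000416, f₇=8.
(h/2)·[f₀ + 2f₁ + 2f₂ + 2f₃ + 2f₄ + 2f₅ + 2f₆ + f₇] = 0.142857·(13.282799) = 1.8975.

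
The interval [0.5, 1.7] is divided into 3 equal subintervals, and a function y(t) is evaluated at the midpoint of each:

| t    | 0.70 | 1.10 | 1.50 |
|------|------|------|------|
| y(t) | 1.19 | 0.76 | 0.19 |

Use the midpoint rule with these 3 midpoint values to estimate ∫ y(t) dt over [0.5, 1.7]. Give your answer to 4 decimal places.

h = 0.4, n = 3.
h·[y(m₁) + y(m₂) + y(m₃)] = 0.4·(2.14) = 0.8560.

0.8560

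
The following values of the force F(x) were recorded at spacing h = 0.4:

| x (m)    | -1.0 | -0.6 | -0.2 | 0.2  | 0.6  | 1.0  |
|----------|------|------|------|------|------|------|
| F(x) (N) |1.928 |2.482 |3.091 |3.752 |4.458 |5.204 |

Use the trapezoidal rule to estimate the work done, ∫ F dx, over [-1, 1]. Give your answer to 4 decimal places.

6.9396

h = 0.4, n = 5.
(h/2)·[y₀ + 2y₁ + 2y₂ + 2y₃ + 2y₄ + y₅] = 0.2·(34.698) = 6.9396.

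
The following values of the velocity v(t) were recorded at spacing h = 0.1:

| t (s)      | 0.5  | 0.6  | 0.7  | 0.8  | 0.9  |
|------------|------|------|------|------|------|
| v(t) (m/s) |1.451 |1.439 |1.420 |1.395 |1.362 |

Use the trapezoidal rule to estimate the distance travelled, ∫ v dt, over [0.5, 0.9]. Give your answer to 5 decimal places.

0.56605

h = 0.1, n = 4.
(h/2)·[y₀ + 2y₁ + 2y₂ + 2y₃ + y₄] = 0.05·(11.321) = 0.56605.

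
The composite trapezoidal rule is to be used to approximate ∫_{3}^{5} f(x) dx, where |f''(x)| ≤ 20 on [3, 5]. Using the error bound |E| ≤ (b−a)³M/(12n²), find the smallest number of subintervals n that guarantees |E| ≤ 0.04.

19

Need 160/(12n²) ≤ 0.04.
n² ≥ 160/(12·0.04) = 333.333 ⇒ n ≥ 18.2574, so the smallest n is 19.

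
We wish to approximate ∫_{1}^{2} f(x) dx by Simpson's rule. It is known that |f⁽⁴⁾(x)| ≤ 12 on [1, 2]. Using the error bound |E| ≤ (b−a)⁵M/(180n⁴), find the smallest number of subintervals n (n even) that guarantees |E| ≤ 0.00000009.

Need 12/(180n⁴) ≤ 0.00000009.
n⁴ ≥ 12/(180·0.00000009) = 740741 ⇒ n ≥ 29.3371, so the smallest even n is 30. (n must be even for Simpson's rule.)

30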